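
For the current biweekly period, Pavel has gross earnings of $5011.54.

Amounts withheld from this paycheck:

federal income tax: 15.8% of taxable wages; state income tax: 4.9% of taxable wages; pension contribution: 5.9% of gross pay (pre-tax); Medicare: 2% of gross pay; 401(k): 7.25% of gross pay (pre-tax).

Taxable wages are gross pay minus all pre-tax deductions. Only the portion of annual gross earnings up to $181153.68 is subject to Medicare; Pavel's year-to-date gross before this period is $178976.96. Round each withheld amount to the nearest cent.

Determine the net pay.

$3408.02

Pension contribution: $5011.54 × 0.059 = $295.68
401(k): $5011.54 × 0.0725 = $363.34
Pre-tax total = $295.68 + $363.34 = $659.02
Taxable wages = $5011.54 − $659.02 = $4352.52
State income tax: $4352.52 × 0.049 = $213.27
Federal income tax: $4352.52 × 0.158 = $687.70
Medicare: only $181153.68 − $178976.96 = $2176.72 of this check is subject → $2176.72 × 0.02 = $43.53
Total deductions = $295.68 + $363.34 + $213.27 + $687.70 + $43.53 = $1603.52
Net pay = $5011.54 − $1603.52 = $3408.02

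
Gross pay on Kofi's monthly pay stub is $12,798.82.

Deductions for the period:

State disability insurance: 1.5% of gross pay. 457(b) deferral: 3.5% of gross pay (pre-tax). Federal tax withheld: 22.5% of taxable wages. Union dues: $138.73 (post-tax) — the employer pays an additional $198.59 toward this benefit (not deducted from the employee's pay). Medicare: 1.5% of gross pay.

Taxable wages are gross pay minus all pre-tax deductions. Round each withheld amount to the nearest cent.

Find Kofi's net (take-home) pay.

$9,049.23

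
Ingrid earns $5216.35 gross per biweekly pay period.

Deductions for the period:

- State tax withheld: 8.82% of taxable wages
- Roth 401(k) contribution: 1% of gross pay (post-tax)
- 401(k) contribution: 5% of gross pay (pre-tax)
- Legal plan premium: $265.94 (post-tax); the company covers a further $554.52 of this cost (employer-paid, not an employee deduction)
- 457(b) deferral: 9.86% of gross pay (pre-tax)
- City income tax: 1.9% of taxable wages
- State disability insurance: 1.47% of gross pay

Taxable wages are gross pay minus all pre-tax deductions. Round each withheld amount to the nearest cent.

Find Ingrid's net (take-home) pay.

$3570.33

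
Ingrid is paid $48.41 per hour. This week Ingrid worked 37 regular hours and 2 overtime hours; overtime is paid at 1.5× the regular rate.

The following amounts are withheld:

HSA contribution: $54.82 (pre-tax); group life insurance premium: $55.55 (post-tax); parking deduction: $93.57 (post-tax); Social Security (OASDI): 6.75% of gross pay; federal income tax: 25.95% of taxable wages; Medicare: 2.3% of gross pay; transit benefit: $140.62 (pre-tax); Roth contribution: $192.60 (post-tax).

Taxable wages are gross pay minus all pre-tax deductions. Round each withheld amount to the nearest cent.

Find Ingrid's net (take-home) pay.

Regular pay: 37 × $48.41 = $1,791.17
Overtime pay: 2 × $48.41 × 1.5 = $145.23
Gross pay = $1,791.17 + $145.23 = $1,936.40
HSA contribution: $54.82
Transit benefit: $140.62
Pre-tax total = $54.82 + $140.62 = $195.44
Taxable wages = $1,936.40 − $195.44 = $1,740.96
Federal income tax: $1,740.96 × 0.2595 = $451.78
Medicare: $1,936.40 × 0.023 = $44.54
Social Security (OASDI): $1,936.40 × 0.0675 = $130.71
Parking deduction: $93.57
Roth contribution: $192.60
Group life insurance premium: $55.55
Total deductions = $54.82 + $140.62 + $451.78 + $44.54 + $130.71 + $93.57 + $192.60 + $55.55 = $1,164.19
Net pay = $1,936.40 − $1,164.19 = $772.21

$772.21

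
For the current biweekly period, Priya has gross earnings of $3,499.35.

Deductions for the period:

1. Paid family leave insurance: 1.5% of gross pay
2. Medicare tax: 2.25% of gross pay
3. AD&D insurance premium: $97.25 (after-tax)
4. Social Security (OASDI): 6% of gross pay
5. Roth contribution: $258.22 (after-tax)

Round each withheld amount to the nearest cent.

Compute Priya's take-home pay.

$2,802.69

Paid family leave insurance: $3,499.35 × 0.015 = $52.49
Social Security (OASDI): $3,499.35 × 0.06 = $209.96
Medicare tax: $3,499.35 × 0.0225 = $78.74
Roth contribution: $258.22
AD&D insurance premium: $97.25
Total deductions = $52.49 + $209.96 + $78.74 + $258.22 + $97.25 = $696.66
Net pay = $3,499.35 − $696.66 = $2,802.69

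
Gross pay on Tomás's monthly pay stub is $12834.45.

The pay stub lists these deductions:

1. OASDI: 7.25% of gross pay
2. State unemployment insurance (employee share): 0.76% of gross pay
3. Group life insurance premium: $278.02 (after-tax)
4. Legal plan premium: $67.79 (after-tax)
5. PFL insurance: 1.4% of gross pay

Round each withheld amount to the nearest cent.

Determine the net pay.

$11280.92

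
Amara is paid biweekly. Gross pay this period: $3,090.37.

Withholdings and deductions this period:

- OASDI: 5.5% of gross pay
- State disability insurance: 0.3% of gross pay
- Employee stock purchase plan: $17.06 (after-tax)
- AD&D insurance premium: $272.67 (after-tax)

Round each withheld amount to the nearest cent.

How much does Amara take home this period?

OASDI: $3,090.37 × 0.055 = $169.97
State disability insurance: $3,090.37 × 0.003 = $9.27
Employee stock purchase plan: $17.06
AD&D insurance premium: $272.67
Total deductions = $169.97 + $9.27 + $17.06 + $272.67 = $468.97
Net pay = $3,090.37 − $468.97 = $2,621.40

$2,621.40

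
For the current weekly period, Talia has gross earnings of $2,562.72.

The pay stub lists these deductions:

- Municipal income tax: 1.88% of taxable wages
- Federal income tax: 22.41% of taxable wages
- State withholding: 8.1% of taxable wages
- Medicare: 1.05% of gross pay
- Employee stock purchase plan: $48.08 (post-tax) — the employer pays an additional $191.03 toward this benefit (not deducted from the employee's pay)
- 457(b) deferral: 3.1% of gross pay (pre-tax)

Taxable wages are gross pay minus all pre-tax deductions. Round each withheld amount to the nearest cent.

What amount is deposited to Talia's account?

$1,603.95

457(b) deferral: $2,562.72 × 0.031 = $79.44
Taxable wages = $2,562.72 − $79.44 = $2,483.28
State withholding: $2,483.28 × 0.081 = $201.15
Federal income tax: $2,483.28 × 0.2241 = $556.50
Municipal income tax: $2,483.28 × 0.0188 = $46.69
Medicare: $2,562.72 × 0.0105 = $26.91
Employee stock purchase plan: $48.08
(Employer's $191.03 toward employee stock purchase plan is not withheld from the employee.)
Total deductions = $79.44 + $201.15 + $556.50 + $46.69 + $26.91 + $48.08 = $958.77
Net pay = $2,562.72 − $958.77 = $1,603.95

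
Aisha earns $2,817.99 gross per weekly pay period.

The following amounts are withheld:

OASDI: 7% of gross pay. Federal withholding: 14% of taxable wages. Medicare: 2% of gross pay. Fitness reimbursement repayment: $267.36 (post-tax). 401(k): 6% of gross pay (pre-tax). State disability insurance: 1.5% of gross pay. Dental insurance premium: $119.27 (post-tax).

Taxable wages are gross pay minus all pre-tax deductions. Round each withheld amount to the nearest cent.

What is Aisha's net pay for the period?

$1,595.54

401(k): $2,817.99 × 0.06 = $169.08
Taxable wages = $2,817.99 − $169.08 = $2,648.91
Federal withholding: $2,648.91 × 0.14 = $370.85
State disability insurance: $2,817.99 × 0.015 = $42.27
Medicare: $2,817.99 × 0.02 = $56.36
OASDI: $2,817.99 × 0.07 = $197.26
Fitness reimbursement repayment: $267.36
Dental insurance premium: $119.27
Total deductions = $169.08 + $370.85 + $42.27 + $56.36 + $197.26 + $267.36 + $119.27 = $1,222.45
Net pay = $2,817.99 − $1,222.45 = $1,595.54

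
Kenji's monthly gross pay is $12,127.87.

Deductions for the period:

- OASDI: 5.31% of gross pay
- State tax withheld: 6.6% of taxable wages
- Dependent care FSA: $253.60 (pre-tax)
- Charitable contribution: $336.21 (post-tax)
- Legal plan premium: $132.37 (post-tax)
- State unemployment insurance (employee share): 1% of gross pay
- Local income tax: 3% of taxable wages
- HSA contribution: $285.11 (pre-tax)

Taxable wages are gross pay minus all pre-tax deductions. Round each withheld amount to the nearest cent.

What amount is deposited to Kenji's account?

Dependent care FSA: $253.60
HSA contribution: $285.11
Pre-tax total = $253.60 + $285.11 = $538.71
Taxable wages = $12,127.87 − $538.71 = $11,589.16
Local income tax: $11,589.16 × 0.03 = $347.67
State tax withheld: $11,589.16 × 0.066 = $764.88
OASDI: $12,127.87 × 0.0531 = $643.99
State unemployment insurance (employee share): $12,127.87 × 0.01 = $121.28
Legal plan premium: $132.37
Charitable contribution: $336.21
Total deductions = $253.60 + $285.11 + $347.67 + $764.88 + $643.99 + $121.28 + $132.37 + $336.21 = $2,885.11
Net pay = $12,127.87 − $2,885.11 = $9,242.76

$9,242.76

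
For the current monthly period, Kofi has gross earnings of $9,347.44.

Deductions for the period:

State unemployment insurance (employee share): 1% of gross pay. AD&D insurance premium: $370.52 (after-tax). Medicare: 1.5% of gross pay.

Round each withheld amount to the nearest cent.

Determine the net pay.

$8,743.24

State unemployment insurance (employee share): $9,347.44 × 0.01 = $93.47
Medicare: $9,347.44 × 0.015 = $140.21
AD&D insurance premium: $370.52
Total deductions = $93.47 + $140.21 + $370.52 = $604.20
Net pay = $9,347.44 − $604.20 = $8,743.24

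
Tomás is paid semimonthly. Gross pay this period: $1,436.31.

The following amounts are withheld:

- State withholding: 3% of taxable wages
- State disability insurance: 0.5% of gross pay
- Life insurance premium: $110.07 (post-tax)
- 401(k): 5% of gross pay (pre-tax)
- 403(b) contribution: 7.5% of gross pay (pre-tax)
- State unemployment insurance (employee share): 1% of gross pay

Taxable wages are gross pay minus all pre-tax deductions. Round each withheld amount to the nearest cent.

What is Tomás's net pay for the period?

$1,087.46

401(k): $1,436.31 × 0.05 = $71.82
403(b) contribution: $1,436.31 × 0.075 = $107.72
Pre-tax total = $71.82 + $107.72 = $179.54
Taxable wages = $1,436.31 − $179.54 = $1,256.77
State withholding: $1,256.77 × 0.03 = $37.70
State unemployment insurance (employee share): $1,436.31 × 0.01 = $14.36
State disability insurance: $1,436.31 × 0.005 = $7.18
Life insurance premium: $110.07
Total deductions = $71.82 + $107.72 + $37.70 + $14.36 + $7.18 + $110.07 = $348.85
Net pay = $1,436.31 − $348.85 = $1,087.46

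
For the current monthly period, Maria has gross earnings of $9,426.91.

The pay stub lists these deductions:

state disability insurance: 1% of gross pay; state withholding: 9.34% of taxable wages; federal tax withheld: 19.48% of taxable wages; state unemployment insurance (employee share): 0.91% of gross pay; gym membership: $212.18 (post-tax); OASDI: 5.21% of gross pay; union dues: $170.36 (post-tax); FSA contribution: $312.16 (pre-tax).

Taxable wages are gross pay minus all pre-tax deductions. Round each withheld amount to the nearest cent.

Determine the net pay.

$5,434.15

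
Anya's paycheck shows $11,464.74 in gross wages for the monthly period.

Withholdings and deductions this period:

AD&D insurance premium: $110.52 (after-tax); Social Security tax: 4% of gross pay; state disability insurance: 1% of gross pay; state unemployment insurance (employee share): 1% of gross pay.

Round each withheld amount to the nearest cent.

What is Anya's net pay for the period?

$10,666.33

Social Security tax: $11,464.74 × 0.04 = $458.59
State unemployment insurance (employee share): $11,464.74 × 0.01 = $114.65
State disability insurance: $11,464.74 × 0.01 = $114.65
AD&D insurance premium: $110.52
Total deductions = $458.59 + $114.65 + $114.65 + $110.52 = $798.41
Net pay = $11,464.74 − $798.41 = $10,666.33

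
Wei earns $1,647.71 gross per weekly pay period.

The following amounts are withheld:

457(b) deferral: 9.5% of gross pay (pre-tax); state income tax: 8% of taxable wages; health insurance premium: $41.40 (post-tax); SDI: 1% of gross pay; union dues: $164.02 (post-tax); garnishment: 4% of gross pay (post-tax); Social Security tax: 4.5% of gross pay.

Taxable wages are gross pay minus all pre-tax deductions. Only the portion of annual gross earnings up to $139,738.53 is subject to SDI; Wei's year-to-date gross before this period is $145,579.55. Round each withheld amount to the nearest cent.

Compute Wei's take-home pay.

457(b) deferral: $1,647.71 × 0.095 = $156.53
Taxable wages = $1,647.71 − $156.53 = $1,491.18
State income tax: $1,491.18 × 0.08 = $119.29
SDI: annual cap $139,738.53 already reached (YTD $145,579.55), so $0.00
Social Security tax: $1,647.71 × 0.045 = $74.15
Health insurance premium: $41.40
Garnishment: $1,647.71 × 0.04 = $65.91
Union dues: $164.02
Total deductions = $156.53 + $119.29 + $0.00 + $74.15 + $41.40 + $65.91 + $164.02 = $621.30
Net pay = $1,647.71 − $621.30 = $1,026.41

$1,026.41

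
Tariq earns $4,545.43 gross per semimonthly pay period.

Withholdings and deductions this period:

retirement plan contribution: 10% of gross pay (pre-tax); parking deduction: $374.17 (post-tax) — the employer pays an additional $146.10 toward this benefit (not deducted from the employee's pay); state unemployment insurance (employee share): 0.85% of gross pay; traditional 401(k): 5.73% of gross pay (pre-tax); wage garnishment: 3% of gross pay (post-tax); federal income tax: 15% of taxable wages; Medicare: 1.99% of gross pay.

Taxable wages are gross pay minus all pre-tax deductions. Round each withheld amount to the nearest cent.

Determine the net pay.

Traditional 401(k): $4,545.43 × 0.0573 = $260.45
Retirement plan contribution: $4,545.43 × 0.1 = $454.54
Pre-tax total = $260.45 + $454.54 = $714.99
Taxable wages = $4,545.43 − $714.99 = $3,830.44
Federal income tax: $3,830.44 × 0.15 = $574.57
State unemployment insurance (employee share): $4,545.43 × 0.0085 = $38.64
Medicare: $4,545.43 × 0.0199 = $90.45
Wage garnishment: $4,545.43 × 0.03 = $136.36
Parking deduction: $374.17
(Employer's $146.10 toward parking deduction is not withheld from the employee.)
Total deductions = $260.45 + $454.54 + $574.57 + $38.64 + $90.45 + $136.36 + $374.17 = $1,929.18
Net pay = $4,545.43 − $1,929.18 = $2,616.25

$2,616.25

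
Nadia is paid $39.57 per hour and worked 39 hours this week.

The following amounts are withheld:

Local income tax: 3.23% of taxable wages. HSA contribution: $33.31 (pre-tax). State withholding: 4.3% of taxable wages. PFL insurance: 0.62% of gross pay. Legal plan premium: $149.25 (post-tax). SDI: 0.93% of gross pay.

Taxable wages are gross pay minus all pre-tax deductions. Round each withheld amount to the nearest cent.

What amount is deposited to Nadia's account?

Gross pay: 39 × $39.57 = $1,543.23
HSA contribution: $33.31
Taxable wages = $1,543.23 − $33.31 = $1,509.92
Local income tax: $1,509.92 × 0.0323 = $48.77
State withholding: $1,509.92 × 0.043 = $64.93
PFL insurance: $1,543.23 × 0.0062 = $9.57
SDI: $1,543.23 × 0.0093 = $14.35
Legal plan premium: $149.25
Total deductions = $33.31 + $48.77 + $64.93 + $9.57 + $14.35 + $149.25 = $320.18
Net pay = $1,543.23 − $320.18 = $1,223.05

$1,223.05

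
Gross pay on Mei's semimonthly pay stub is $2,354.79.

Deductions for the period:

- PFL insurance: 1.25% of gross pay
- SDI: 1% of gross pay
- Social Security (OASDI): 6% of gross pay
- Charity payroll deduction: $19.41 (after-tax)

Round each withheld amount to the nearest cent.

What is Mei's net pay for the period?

PFL insurance: $2,354.79 × 0.0125 = $29.43
SDI: $2,354.79 × 0.01 = $23.55
Social Security (OASDI): $2,354.79 × 0.06 = $141.29
Charity payroll deduction: $19.41
Total deductions = $29.43 + $23.55 + $141.29 + $19.41 = $213.68
Net pay = $2,354.79 − $213.68 = $2,141.11

$2,141.11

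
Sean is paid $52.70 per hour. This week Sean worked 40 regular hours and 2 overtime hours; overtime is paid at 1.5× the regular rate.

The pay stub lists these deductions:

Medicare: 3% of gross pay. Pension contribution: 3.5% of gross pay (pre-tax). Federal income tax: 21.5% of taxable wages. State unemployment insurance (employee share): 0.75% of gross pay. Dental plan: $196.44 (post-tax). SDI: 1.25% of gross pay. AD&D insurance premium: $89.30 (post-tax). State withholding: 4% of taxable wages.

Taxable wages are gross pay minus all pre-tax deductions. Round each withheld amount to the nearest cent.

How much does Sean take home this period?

Regular pay: 40 × $52.70 = $2,108.00
Overtime pay: 2 × $52.70 × 1.5 = $158.10
Gross pay = $2,108.00 + $158.10 = $2,266.10
Pension contribution: $2,266.10 × 0.035 = $79.31
Taxable wages = $2,266.10 − $79.31 = $2,186.79
State withholding: $2,186.79 × 0.04 = $87.47
Federal income tax: $2,186.79 × 0.215 = $470.16
State unemployment insurance (employee share): $2,266.10 × 0.0075 = $17.00
SDI: $2,266.10 × 0.0125 = $28.33
Medicare: $2,266.10 × 0.03 = $67.98
AD&D insurance premium: $89.30
Dental plan: $196.44
Total deductions = $79.31 + $87.47 + $470.16 + $17.00 + $28.33 + $67.98 + $89.30 + $196.44 = $1,035.99
Net pay = $2,266.10 − $1,035.99 = $1,230.11

$1,230.11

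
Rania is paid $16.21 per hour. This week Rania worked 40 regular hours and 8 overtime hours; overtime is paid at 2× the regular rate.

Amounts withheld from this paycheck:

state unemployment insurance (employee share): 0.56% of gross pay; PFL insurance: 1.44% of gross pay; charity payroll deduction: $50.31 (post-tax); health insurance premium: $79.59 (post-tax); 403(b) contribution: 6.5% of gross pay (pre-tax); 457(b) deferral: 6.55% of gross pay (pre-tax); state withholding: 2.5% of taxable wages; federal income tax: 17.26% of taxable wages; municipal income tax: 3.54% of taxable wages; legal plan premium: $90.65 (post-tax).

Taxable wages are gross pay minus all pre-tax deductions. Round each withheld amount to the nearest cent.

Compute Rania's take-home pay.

Regular pay: 40 × $16.21 = $648.40
Overtime pay: 8 × $16.21 × 2 = $259.36
Gross pay = $648.40 + $259.36 = $907.76
403(b) contribution: $907.76 × 0.065 = $59.00
457(b) deferral: $907.76 × 0.0655 = $59.46
Pre-tax total = $59.00 + $59.46 = $118.46
Taxable wages = $907.76 − $118.46 = $789.30
State withholding: $789.30 × 0.025 = $19.73
Federal income tax: $789.30 × 0.1726 = $136.23
Municipal income tax: $789.30 × 0.0354 = $27.94
PFL insurance: $907.76 × 0.0144 = $13.07
State unemployment insurance (employee share): $907.76 × 0.0056 = $5.08
Charity payroll deduction: $50.31
Legal plan premium: $90.65
Health insurance premium: $79.59
Total deductions = $59.00 + $59.46 + $19.73 + $136.23 + $27.94 + $13.07 + $5.08 + $50.31 + $90.65 + $79.59 = $541.06
Net pay = $907.76 − $541.06 = $366.70

$366.70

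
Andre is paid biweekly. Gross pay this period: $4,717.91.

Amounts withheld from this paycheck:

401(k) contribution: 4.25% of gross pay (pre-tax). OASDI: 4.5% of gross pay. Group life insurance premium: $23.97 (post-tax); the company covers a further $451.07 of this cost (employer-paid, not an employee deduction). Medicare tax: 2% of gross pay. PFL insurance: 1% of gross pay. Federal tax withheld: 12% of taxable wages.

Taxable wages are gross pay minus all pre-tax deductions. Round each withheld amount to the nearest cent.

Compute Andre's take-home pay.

$3,597.49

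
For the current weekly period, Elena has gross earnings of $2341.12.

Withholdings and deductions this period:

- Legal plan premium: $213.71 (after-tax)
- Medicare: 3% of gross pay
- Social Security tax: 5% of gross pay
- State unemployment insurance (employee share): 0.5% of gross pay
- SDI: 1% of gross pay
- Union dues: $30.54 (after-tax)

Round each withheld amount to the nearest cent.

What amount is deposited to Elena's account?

$1874.46

State unemployment insurance (employee share): $2341.12 × 0.005 = $11.71
SDI: $2341.12 × 0.01 = $23.41
Medicare: $2341.12 × 0.03 = $70.23
Social Security tax: $2341.12 × 0.05 = $117.06
Union dues: $30.54
Legal plan premium: $213.71
Total deductions = $11.71 + $23.41 + $70.23 + $117.06 + $30.54 + $213.71 = $466.66
Net pay = $2341.12 − $466.66 = $1874.46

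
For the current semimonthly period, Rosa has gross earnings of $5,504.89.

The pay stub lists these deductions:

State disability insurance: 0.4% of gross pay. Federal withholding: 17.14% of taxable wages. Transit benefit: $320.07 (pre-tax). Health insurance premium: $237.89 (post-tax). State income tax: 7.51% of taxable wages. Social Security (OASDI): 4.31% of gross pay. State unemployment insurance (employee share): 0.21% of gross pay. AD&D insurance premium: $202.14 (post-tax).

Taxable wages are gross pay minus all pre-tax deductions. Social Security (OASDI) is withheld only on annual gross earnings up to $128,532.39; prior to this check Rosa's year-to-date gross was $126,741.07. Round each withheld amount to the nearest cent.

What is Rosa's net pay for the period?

Transit benefit: $320.07
Taxable wages = $5,504.89 − $320.07 = $5,184.82
State income tax: $5,184.82 × 0.0751 = $389.38
Federal withholding: $5,184.82 × 0.1714 = $888.68
State unemployment insurance (employee share): $5,504.89 × 0.0021 = $11.56
Social Security (OASDI): only $128,532.39 − $126,741.07 = $1,791.32 of this check is subject → $1,791.32 × 0.0431 = $77.21
State disability insurance: $5,504.89 × 0.004 = $22.02
Health insurance premium: $237.89
AD&D insurance premium: $202.14
Total deductions = $320.07 + $389.38 + $888.68 + $11.56 + $77.21 + $22.02 + $237.89 + $202.14 = $2,148.95
Net pay = $5,504.89 − $2,148.95 = $3,355.94

$3,355.94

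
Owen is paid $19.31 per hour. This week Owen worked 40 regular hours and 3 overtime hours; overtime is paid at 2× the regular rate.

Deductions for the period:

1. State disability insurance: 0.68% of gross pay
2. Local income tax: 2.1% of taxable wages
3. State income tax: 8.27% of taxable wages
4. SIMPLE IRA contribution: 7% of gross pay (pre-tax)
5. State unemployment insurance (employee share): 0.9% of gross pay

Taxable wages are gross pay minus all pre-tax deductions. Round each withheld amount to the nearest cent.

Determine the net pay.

$726.38

Regular pay: 40 × $19.31 = $772.40
Overtime pay: 3 × $19.31 × 2 = $115.86
Gross pay = $772.40 + $115.86 = $888.26
SIMPLE IRA contribution: $888.26 × 0.07 = $62.18
Taxable wages = $888.26 − $62.18 = $826.08
Local income tax: $826.08 × 0.021 = $17.35
State income tax: $826.08 × 0.0827 = $68.32
State unemployment insurance (employee share): $888.26 × 0.009 = $7.99
State disability insurance: $888.26 × 0.0068 = $6.04
Total deductions = $62.18 + $17.35 + $68.32 + $7.99 + $6.04 = $161.88
Net pay = $888.26 − $161.88 = $726.38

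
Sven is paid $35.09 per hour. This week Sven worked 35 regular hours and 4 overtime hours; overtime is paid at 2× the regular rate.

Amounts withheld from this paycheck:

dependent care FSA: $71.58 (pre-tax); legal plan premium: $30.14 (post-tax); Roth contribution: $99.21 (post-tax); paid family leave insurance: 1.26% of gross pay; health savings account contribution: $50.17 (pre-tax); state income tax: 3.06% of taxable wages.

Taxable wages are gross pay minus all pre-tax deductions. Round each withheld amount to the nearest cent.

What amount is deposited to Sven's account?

Regular pay: 35 × $35.09 = $1,228.15
Overtime pay: 4 × $35.09 × 2 = $280.72
Gross pay = $1,228.15 + $280.72 = $1,508.87
Health savings account contribution: $50.17
Dependent care FSA: $71.58
Pre-tax total = $50.17 + $71.58 = $121.75
Taxable wages = $1,508.87 − $121.75 = $1,387.12
State income tax: $1,387.12 × 0.0306 = $42.45
Paid family leave insurance: $1,508.87 × 0.0126 = $19.01
Legal plan premium: $30.14
Roth contribution: $99.21
Total deductions = $50.17 + $71.58 + $42.45 + $19.01 + $30.14 + $99.21 = $312.56
Net pay = $1,508.87 − $312.56 = $1,196.31

$1,196.31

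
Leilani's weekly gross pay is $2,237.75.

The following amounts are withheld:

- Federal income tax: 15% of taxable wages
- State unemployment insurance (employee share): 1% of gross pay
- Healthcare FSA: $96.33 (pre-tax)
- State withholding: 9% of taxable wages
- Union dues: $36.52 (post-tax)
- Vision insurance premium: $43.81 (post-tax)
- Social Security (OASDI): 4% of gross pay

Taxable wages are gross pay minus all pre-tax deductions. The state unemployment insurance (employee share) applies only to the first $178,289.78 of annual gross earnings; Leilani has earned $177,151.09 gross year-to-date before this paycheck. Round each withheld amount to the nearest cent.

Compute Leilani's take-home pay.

Healthcare FSA: $96.33
Taxable wages = $2,237.75 − $96.33 = $2,141.42
Federal income tax: $2,141.42 × 0.15 = $321.21
State withholding: $2,141.42 × 0.09 = $192.73
State unemployment insurance (employee share): only $178,289.78 − $177,151.09 = $1,138.69 of this check is subject → $1,138.69 × 0.01 = $11.39
Social Security (OASDI): $2,237.75 × 0.04 = $89.51
Vision insurance premium: $43.81
Union dues: $36.52
Total deductions = $96.33 + $321.21 + $192.73 + $11.39 + $89.51 + $43.81 + $36.52 = $791.50
Net pay = $2,237.75 − $791.50 = $1,446.25

$1,446.25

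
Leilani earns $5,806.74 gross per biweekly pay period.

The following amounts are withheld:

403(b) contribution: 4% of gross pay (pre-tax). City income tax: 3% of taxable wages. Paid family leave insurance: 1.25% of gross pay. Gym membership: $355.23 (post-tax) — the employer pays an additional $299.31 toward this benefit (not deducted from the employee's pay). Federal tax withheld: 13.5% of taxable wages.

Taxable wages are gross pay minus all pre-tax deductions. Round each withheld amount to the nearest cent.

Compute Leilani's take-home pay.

$4,226.88

403(b) contribution: $5,806.74 × 0.04 = $232.27
Taxable wages = $5,806.74 − $232.27 = $5,574.47
Federal tax withheld: $5,574.47 × 0.135 = $752.55
City income tax: $5,574.47 × 0.03 = $167.23
Paid family leave insurance: $5,806.74 × 0.0125 = $72.58
Gym membership: $355.23
(Employer's $299.31 toward gym membership is not withheld from the employee.)
Total deductions = $232.27 + $752.55 + $167.23 + $72.58 + $355.23 = $1,579.86
Net pay = $5,806.74 − $1,579.86 = $4,226.88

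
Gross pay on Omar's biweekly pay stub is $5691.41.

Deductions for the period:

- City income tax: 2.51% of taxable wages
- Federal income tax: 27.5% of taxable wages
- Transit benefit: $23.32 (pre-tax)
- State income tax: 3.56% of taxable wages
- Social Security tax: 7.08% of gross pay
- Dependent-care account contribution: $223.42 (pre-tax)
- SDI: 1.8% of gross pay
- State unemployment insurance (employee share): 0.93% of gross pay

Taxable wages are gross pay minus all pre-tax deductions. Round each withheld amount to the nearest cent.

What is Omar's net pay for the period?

Transit benefit: $23.32
Dependent-care account contribution: $223.42
Pre-tax total = $23.32 + $223.42 = $246.74
Taxable wages = $5691.41 − $246.74 = $5444.67
City income tax: $5444.67 × 0.0251 = $136.66
Federal income tax: $5444.67 × 0.275 = $1497.28
State income tax: $5444.67 × 0.0356 = $193.83
State unemployment insurance (employee share): $5691.41 × 0.0093 = $52.93
Social Security tax: $5691.41 × 0.0708 = $402.95
SDI: $5691.41 × 0.018 = $102.45
Total deductions = $23.32 + $223.42 + $136.66 + $1497.28 + $193.83 + $52.93 + $402.95 + $102.45 = $2632.84
Net pay = $5691.41 − $2632.84 = $3058.57

$3058.57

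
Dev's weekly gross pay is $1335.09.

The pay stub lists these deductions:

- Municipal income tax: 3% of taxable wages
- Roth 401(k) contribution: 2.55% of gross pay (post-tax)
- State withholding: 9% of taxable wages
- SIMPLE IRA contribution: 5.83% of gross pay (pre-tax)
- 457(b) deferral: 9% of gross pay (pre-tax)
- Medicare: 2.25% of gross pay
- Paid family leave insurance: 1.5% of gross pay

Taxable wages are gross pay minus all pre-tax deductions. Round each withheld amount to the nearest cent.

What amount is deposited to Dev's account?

$916.53

SIMPLE IRA contribution: $1335.09 × 0.0583 = $77.84
457(b) deferral: $1335.09 × 0.09 = $120.16
Pre-tax total = $77.84 + $120.16 = $198.00
Taxable wages = $1335.09 − $198.00 = $1137.09
State withholding: $1137.09 × 0.09 = $102.34
Municipal income tax: $1137.09 × 0.03 = $34.11
Paid family leave insurance: $1335.09 × 0.015 = $20.03
Medicare: $1335.09 × 0.0225 = $30.04
Roth 401(k) contribution: $1335.09 × 0.0255 = $34.04
Total deductions = $77.84 + $120.16 + $102.34 + $34.11 + $20.03 + $30.04 + $34.04 = $418.56
Net pay = $1335.09 − $418.56 = $916.53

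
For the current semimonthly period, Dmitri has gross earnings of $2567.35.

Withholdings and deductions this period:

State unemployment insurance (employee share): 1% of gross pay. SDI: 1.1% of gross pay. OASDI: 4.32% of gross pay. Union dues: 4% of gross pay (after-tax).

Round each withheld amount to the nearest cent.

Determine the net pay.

State unemployment insurance (employee share): $2567.35 × 0.01 = $25.67
OASDI: $2567.35 × 0.0432 = $110.91
SDI: $2567.35 × 0.011 = $28.24
Union dues: $2567.35 × 0.04 = $102.69
Total deductions = $25.67 + $110.91 + $28.24 + $102.69 = $267.51
Net pay = $2567.35 − $267.51 = $2299.84

$2299.84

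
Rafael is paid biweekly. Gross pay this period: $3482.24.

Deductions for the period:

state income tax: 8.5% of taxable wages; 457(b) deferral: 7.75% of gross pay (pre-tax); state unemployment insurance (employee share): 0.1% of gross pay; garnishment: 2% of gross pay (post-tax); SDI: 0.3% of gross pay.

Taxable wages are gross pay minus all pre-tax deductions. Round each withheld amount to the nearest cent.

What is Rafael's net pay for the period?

$2855.75

457(b) deferral: $3482.24 × 0.0775 = $269.87
Taxable wages = $3482.24 − $269.87 = $3212.37
State income tax: $3212.37 × 0.085 = $273.05
SDI: $3482.24 × 0.003 = $10.45
State unemployment insurance (employee share): $3482.24 × 0.001 = $3.48
Garnishment: $3482.24 × 0.02 = $69.64
Total deductions = $269.87 + $273.05 + $10.45 + $3.48 + $69.64 = $626.49
Net pay = $3482.24 − $626.49 = $2855.75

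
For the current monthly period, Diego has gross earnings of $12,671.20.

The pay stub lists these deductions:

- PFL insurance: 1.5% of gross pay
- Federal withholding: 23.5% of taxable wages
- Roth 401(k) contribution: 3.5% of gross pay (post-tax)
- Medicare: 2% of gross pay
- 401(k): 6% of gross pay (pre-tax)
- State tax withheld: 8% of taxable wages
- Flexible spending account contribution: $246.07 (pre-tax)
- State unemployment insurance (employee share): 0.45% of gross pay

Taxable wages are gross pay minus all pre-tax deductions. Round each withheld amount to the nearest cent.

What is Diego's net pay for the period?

401(k): $12,671.20 × 0.06 = $760.27
Flexible spending account contribution: $246.07
Pre-tax total = $760.27 + $246.07 = $1,006.34
Taxable wages = $12,671.20 − $1,006.34 = $11,664.86
State tax withheld: $11,664.86 × 0.08 = $933.19
Federal withholding: $11,664.86 × 0.235 = $2,741.24
PFL insurance: $12,671.20 × 0.015 = $190.07
State unemployment insurance (employee share): $12,671.20 × 0.0045 = $57.02
Medicare: $12,671.20 × 0.02 = $253.42
Roth 401(k) contribution: $12,671.20 × 0.035 = $443.49
Total deductions = $760.27 + $246.07 + $933.19 + $2,741.24 + $190.07 + $57.02 + $253.42 + $443.49 = $5,624.77
Net pay = $12,671.20 − $5,624.77 = $7,046.43

$7,046.43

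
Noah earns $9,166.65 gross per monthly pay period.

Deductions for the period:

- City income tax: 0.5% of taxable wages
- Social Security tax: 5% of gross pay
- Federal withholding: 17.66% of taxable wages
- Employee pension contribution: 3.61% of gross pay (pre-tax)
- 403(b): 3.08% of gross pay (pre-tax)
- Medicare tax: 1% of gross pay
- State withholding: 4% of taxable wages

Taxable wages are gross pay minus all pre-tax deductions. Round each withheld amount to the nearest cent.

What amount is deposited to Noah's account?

$6,107.96

Employee pension contribution: $9,166.65 × 0.0361 = $330.92
403(b): $9,166.65 × 0.0308 = $282.33
Pre-tax total = $330.92 + $282.33 = $613.25
Taxable wages = $9,166.65 − $613.25 = $8,553.40
State withholding: $8,553.40 × 0.04 = $342.14
City income tax: $8,553.40 × 0.005 = $42.77
Federal withholding: $8,553.40 × 0.1766 = $1,510.53
Medicare tax: $9,166.65 × 0.01 = $91.67
Social Security tax: $9,166.65 × 0.05 = $458.33
Total deductions = $330.92 + $282.33 + $342.14 + $42.77 + $1,510.53 + $91.67 + $458.33 = $3,058.69
Net pay = $9,166.65 − $3,058.69 = $6,107.96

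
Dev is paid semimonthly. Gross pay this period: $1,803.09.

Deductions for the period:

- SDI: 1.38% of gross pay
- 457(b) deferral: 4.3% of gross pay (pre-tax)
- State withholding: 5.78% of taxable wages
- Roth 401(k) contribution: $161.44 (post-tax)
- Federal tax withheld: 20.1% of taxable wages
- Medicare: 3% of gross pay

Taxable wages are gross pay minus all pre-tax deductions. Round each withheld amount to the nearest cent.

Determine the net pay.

457(b) deferral: $1,803.09 × 0.043 = $77.53
Taxable wages = $1,803.09 − $77.53 = $1,725.56
Federal tax withheld: $1,725.56 × 0.201 = $346.84
State withholding: $1,725.56 × 0.0578 = $99.74
SDI: $1,803.09 × 0.0138 = $24.88
Medicare: $1,803.09 × 0.03 = $54.09
Roth 401(k) contribution: $161.44
Total deductions = $77.53 + $346.84 + $99.74 + $24.88 + $54.09 + $161.44 = $764.52
Net pay = $1,803.09 − $764.52 = $1,038.57

$1,038.57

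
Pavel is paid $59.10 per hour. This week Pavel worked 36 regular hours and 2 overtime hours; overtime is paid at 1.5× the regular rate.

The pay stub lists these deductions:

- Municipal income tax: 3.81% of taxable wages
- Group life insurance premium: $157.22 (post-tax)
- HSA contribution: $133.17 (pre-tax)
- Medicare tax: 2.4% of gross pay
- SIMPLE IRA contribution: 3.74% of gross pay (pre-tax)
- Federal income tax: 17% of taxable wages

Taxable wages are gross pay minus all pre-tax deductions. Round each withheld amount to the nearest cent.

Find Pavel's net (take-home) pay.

$1,438.99

Regular pay: 36 × $59.10 = $2,127.60
Overtime pay: 2 × $59.10 × 1.5 = $177.30
Gross pay = $2,127.60 + $177.30 = $2,304.90
SIMPLE IRA contribution: $2,304.90 × 0.0374 = $86.20
HSA contribution: $133.17
Pre-tax total = $86.20 + $133.17 = $219.37
Taxable wages = $2,304.90 − $219.37 = $2,085.53
Municipal income tax: $2,085.53 × 0.0381 = $79.46
Federal income tax: $2,085.53 × 0.17 = $354.54
Medicare tax: $2,304.90 × 0.024 = $55.32
Group life insurance premium: $157.22
Total deductions = $86.20 + $133.17 + $79.46 + $354.54 + $55.32 + $157.22 = $865.91
Net pay = $2,304.90 − $865.91 = $1,438.99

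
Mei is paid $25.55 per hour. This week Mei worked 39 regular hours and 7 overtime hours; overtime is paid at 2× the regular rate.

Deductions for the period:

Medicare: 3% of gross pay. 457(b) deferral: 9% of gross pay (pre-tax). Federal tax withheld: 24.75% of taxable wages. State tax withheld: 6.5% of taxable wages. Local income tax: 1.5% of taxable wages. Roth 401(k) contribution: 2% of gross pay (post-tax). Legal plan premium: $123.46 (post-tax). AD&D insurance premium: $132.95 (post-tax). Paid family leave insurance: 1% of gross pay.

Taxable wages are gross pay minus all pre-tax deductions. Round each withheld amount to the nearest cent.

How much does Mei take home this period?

$491.06

Regular pay: 39 × $25.55 = $996.45
Overtime pay: 7 × $25.55 × 2 = $357.70
Gross pay = $996.45 + $357.70 = $1,354.15
457(b) deferral: $1,354.15 × 0.09 = $121.87
Taxable wages = $1,354.15 − $121.87 = $1,232.28
State tax withheld: $1,232.28 × 0.065 = $80.10
Local income tax: $1,232.28 × 0.015 = $18.48
Federal tax withheld: $1,232.28 × 0.2475 = $304.99
Medicare: $1,354.15 × 0.03 = $40.62
Paid family leave insurance: $1,354.15 × 0.01 = $13.54
AD&D insurance premium: $132.95
Roth 401(k) contribution: $1,354.15 × 0.02 = $27.08
Legal plan premium: $123.46
Total deductions = $121.87 + $80.10 + $18.48 + $304.99 + $40.62 + $13.54 + $132.95 + $27.08 + $123.46 = $863.09
Net pay = $1,354.15 − $863.09 = $491.06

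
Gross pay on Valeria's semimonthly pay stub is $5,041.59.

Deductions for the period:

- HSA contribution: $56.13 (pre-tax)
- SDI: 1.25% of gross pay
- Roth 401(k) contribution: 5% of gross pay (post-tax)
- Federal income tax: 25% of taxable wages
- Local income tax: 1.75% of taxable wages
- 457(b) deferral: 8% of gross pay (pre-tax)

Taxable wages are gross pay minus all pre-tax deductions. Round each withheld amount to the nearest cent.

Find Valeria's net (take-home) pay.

$3,041.31

457(b) deferral: $5,041.59 × 0.08 = $403.33
HSA contribution: $56.13
Pre-tax total = $403.33 + $56.13 = $459.46
Taxable wages = $5,041.59 − $459.46 = $4,582.13
Local income tax: $4,582.13 × 0.0175 = $80.19
Federal income tax: $4,582.13 × 0.25 = $1,145.53
SDI: $5,041.59 × 0.0125 = $63.02
Roth 401(k) contribution: $5,041.59 × 0.05 = $252.08
Total deductions = $403.33 + $56.13 + $80.19 + $1,145.53 + $63.02 + $252.08 = $2,000.28
Net pay = $5,041.59 − $2,000.28 = $3,041.31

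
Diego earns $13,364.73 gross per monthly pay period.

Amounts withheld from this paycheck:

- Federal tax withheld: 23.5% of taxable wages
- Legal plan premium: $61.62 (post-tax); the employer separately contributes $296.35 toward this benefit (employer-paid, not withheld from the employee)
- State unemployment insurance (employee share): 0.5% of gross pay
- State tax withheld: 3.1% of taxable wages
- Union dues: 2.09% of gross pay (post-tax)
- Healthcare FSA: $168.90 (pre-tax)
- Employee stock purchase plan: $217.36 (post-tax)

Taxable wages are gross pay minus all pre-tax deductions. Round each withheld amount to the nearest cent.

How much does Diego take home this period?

$9,060.62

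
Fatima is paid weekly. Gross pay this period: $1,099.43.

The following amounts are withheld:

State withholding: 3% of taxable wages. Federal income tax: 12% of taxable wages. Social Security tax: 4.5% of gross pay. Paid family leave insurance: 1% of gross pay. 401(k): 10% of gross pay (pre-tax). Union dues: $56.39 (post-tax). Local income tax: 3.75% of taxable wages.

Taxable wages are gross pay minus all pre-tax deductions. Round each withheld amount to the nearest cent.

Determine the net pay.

401(k): $1,099.43 × 0.1 = $109.94
Taxable wages = $1,099.43 − $109.94 = $989.49
Local income tax: $989.49 × 0.0375 = $37.11
State withholding: $989.49 × 0.03 = $29.68
Federal income tax: $989.49 × 0.12 = $118.74
Paid family leave insurance: $1,099.43 × 0.01 = $10.99
Social Security tax: $1,099.43 × 0.045 = $49.47
Union dues: $56.39
Total deductions = $109.94 + $37.11 + $29.68 + $118.74 + $10.99 + $49.47 + $56.39 = $412.32
Net pay = $1,099.43 − $412.32 = $687.11

$687.11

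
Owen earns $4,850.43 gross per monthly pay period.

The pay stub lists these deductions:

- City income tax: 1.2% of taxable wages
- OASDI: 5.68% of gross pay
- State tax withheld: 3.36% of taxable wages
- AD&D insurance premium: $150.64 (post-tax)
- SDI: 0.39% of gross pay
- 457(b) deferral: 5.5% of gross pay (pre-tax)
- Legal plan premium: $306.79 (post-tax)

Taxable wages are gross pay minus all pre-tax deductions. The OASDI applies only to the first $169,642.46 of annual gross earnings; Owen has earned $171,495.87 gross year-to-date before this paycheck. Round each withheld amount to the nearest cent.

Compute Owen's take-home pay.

$3,898.30

457(b) deferral: $4,850.43 × 0.055 = $266.77
Taxable wages = $4,850.43 − $266.77 = $4,583.66
State tax withheld: $4,583.66 × 0.0336 = $154.01
City income tax: $4,583.66 × 0.012 = $55.00
OASDI: annual cap $169,642.46 already reached (YTD $171,495.87), so $0.00
SDI: $4,850.43 × 0.0039 = $18.92
Legal plan premium: $306.79
AD&D insurance premium: $150.64
Total deductions = $266.77 + $154.01 + $55.00 + $0.00 + $18.92 + $306.79 + $150.64 = $952.13
Net pay = $4,850.43 − $952.13 = $3,898.30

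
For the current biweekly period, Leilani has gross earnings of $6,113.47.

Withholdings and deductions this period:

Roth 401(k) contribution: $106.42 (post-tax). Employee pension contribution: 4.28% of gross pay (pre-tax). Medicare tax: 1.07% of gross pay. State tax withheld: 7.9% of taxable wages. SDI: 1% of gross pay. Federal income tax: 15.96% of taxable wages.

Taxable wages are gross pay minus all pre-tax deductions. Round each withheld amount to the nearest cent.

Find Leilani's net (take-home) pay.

Employee pension contribution: $6,113.47 × 0.0428 = $261.66
Taxable wages = $6,113.47 − $261.66 = $5,851.81
Federal income tax: $5,851.81 × 0.1596 = $933.95
State tax withheld: $5,851.81 × 0.079 = $462.29
SDI: $6,113.47 × 0.01 = $61.13
Medicare tax: $6,113.47 × 0.0107 = $65.41
Roth 401(k) contribution: $106.42
Total deductions = $261.66 + $933.95 + $462.29 + $61.13 + $65.41 + $106.42 = $1,890.86
Net pay = $6,113.47 − $1,890.86 = $4,222.61

$4,222.61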